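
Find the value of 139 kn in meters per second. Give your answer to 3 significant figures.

1 knot = 0.514444 m/s.
Then 139 × 0.514444 ≈ 71.5 m/s.

71.5 m/s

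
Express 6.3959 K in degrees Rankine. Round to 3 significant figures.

°R = K × 9/5.
Applying the formula gives 11.5 °R.

11.5 °R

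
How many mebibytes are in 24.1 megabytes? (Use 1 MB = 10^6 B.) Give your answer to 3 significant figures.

23.0 mebibytes

1 megabyte = 0.953674 mebibytes.
Thus 24.1 × 0.953674 ≈ 23.0 MiB.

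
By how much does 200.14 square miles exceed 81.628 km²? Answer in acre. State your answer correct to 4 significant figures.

107900 acre

200.14 mi² = 128090 acre and 81.628 km² = 20170.7 acre.
128090 − 20170.7 ≈ 107900 acre.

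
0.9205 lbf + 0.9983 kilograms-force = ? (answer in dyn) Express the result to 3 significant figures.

0.9205 lbf = 409459 dyn and 0.9983 kgf = 978998 dyn.
409459 + 978998 ≈ 1.39 × 10^6 dyn.

1.39 × 10^6 dyn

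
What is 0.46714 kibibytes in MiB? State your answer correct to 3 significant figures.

0.000456 mebibytes

1 KiB = 0.0009765625 MiB.
Then 0.46714 × 0.0009765625 ≈ 0.000456 MiB.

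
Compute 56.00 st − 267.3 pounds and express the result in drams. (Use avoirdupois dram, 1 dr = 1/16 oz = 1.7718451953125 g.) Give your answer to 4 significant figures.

56.00 st = 200704 dr and 267.3 lb = 68428.8 dr.
200704 − 68428.8 ≈ 132300 dr.

132300 dr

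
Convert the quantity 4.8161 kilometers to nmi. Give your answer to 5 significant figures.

1 kilometer = 0.539957 nautical miles.
Then 4.8161 × 0.539957 ≈ 2.6005 nmi.

2.6005 nmi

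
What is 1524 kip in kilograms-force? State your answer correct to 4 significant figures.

1 kip = 453.592 kilograms-force.
So 1524 × 453.592 ≈ 691300 kgf.

691300 kilograms-force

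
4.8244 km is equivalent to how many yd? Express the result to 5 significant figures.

5276.0 yd

1 kilometer = 1093.61 yards.
4.8244 × 1093.61 ≈ 5276.0 yd.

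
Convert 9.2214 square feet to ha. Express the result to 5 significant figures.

1 square foot = 9.29030 × 10^-6 ha.
Then 9.2214 × 9.29030 × 10^-6 ≈ 8.5670 × 10^-5 ha.

8.5670 × 10^-5 ha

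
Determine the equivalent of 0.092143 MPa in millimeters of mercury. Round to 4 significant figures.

691.1 mmHg

1 MPa = 7500.62 millimeters of mercury.
Thus 0.092143 × 7500.62 ≈ 691.1 mmHg.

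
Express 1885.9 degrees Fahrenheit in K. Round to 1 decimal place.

K = (°F + 459.67) × 5/9.
Applying the formula gives 1303.1 K.

1303.1 K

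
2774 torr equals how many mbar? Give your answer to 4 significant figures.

3698 mbar

1 torr = 1.33322 millibar.
Thus 2774 × 1.33322 ≈ 3698 mbar.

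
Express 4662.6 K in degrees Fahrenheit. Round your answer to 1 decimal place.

7933.0 °F

K = (°F + 459.67) × 5/9.
Applying the formula gives 7933.0 °F.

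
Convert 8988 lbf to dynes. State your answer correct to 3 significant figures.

1 lbf = 444822 dynes.
So 8988 × 444822 ≈ 4.00 × 10^9 dyn.

4.00 × 10^9 dynes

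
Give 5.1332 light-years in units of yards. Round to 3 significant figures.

5.31e+16 yd

1 light-year = 1.03464e+16 yd.
So 5.1332 × 1.03464e+16 ≈ 5.31e+16 yd.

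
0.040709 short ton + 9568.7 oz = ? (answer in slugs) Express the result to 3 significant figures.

21.1 slug

0.040709 short ton = 2.53055 slug and 9568.7 oz = 18.5878 slug.
2.53055 + 18.5878 ≈ 21.1 slug.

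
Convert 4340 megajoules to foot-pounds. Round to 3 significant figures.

3.20e+9 ft·lbf

1 MJ = 737562 ft·lbf.
Then 4340 × 737562 ≈ 3.20e+9 ft·lbf.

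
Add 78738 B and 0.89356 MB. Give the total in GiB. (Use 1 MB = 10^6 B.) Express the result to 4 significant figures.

78738 B = 7.33305 × 10^-5 GiB and 0.89356 MB = 0.000832193 GiB.
7.33305 × 10^-5 + 0.000832193 ≈ 0.0009055 GiB.

0.0009055 GiB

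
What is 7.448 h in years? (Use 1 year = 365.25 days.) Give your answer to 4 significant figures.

1 hour = 0.000114077 yr.
7.448 × 0.000114077 ≈ 0.0008496 yr.

0.0008496 years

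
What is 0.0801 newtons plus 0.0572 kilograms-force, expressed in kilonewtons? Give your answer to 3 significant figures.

0.000641 kilonewtons

0.0801 N = 8.01000e-5 kN and 0.0572 kgf = 0.000560940 kN.
8.01000e-5 + 0.000560940 ≈ 0.000641 kN.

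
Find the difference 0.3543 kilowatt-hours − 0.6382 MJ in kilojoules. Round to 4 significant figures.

637.3 kJ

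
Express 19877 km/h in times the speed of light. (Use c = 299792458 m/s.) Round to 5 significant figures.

1 kilometer per hour = 9.26567e-10 c.
So 19877 × 9.26567e-10 ≈ 1.8417e-5 c.

1.8417e-5 times the speed of light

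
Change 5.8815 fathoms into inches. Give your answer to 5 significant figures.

423.47 in

1 fathom = 72.0000 in.
Then 5.8815 × 72.0000 ≈ 423.47 in.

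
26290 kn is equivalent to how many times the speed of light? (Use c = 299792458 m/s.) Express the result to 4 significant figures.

4.511 × 10^-5 times the speed of light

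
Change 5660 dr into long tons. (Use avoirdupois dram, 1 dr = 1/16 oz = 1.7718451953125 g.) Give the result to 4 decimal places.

1 dram = 1.74386e-6 long ton.
So 5660 × 1.74386e-6 ≈ 0.0099 long ton.

0.0099 long tons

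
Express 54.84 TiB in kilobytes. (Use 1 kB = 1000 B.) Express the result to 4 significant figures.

6.030 × 10^10 kB

1 tebibyte = 1.09951 × 10^9 kilobytes.
Then 54.84 × 1.09951 × 10^9 ≈ 6.030 × 10^10 kB.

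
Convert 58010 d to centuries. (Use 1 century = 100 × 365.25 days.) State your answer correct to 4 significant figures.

1.588 centuries

1 d = 2.73785e-5 century.
Then 58010 × 2.73785e-5 ≈ 1.588 century.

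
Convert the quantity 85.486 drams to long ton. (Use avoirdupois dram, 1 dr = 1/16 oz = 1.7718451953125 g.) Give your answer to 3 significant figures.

0.000149 long tons

1 dr = 1.74386 × 10^-6 long tons.
So 85.486 × 1.74386 × 10^-6 ≈ 0.000149 long ton.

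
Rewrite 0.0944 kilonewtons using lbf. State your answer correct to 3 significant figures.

21.2 pounds-force

1 kN = 224.809 pounds-force.
So 0.0944 × 224.809 ≈ 21.2 lbf.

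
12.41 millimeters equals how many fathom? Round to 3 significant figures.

1 millimeter = 0.000546807 fathom.
12.41 × 0.000546807 ≈ 0.00679 fathom.

0.00679 fathom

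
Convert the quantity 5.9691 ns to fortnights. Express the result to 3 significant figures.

4.93e-15 fortnight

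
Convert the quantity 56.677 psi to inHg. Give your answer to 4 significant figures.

1 psi = 2.03602 inches of mercury.
Then 56.677 × 2.03602 ≈ 115.4 inHg.

115.4 inHg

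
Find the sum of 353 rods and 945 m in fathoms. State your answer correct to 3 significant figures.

1490 fathom

353 rod = 970.750 fathom and 945 m = 516.732 fathom.
970.750 + 516.732 ≈ 1490 fathom.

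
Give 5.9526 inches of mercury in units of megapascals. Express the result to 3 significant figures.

0.0202 megapascals

1 inHg = 0.00338639 megapascals.
So 5.9526 × 0.00338639 ≈ 0.0202 MPa.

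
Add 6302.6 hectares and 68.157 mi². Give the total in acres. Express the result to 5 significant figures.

59195 acre

6302.6 ha = 15574.1 acre and 68.157 mi² = 43620.5 acre.
15574.1 + 43620.5 ≈ 59195 acre.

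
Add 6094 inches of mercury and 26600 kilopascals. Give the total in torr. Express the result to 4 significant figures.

6094 inHg = 154788 torr and 26600 kPa = 199516 torr.
154788 + 199516 ≈ 354300 torr.

354300 torr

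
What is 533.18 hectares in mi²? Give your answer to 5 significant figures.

2.0586 mi²

1 ha = 0.00386102 square miles.
So 533.18 × 0.00386102 ≈ 2.0586 mi².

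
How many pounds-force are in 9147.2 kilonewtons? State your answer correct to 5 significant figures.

2.0564 × 10^6 lbf

1 kilonewton = 224.809 lbf.
So 9147.2 × 224.809 ≈ 2.0564 × 10^6 lbf.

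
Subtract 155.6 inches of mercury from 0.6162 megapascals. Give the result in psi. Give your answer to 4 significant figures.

0.6162 MPa = 89.3723 psi and 155.6 inHg = 76.4236 psi.
89.3723 − 76.4236 ≈ 12.95 psi.

12.95 psi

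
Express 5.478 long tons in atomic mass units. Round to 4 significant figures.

3.352e+30 atomic mass units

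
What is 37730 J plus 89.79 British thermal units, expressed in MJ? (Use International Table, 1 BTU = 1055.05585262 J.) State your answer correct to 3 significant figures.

0.132 MJ

37730 J = 0.0377300 MJ and 89.79 BTU = 0.0947335 MJ.
0.0377300 + 0.0947335 ≈ 0.132 MJ.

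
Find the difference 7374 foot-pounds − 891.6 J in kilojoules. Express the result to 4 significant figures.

7374 ft·lbf = 9.99780 kJ and 891.6 J = 0.891600 kJ.
9.99780 − 0.891600 ≈ 9.106 kJ.

9.106 kilojoules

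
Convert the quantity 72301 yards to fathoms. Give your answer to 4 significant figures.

36150 fathoms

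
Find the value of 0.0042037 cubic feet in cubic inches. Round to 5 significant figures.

7.2640 cubic inches

1 ft³ = 1728.00 cubic inches.
So 0.0042037 × 1728.00 ≈ 7.2640 in³.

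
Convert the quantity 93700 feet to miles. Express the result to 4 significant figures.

1 foot = 0.000189394 miles.
Then 93700 × 0.000189394 ≈ 17.75 mi.

17.75 mi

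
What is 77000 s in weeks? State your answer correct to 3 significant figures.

1 s = 1.65344 × 10^-6 wk.
Then 77000 × 1.65344 × 10^-6 ≈ 0.127 wk.

0.127 wk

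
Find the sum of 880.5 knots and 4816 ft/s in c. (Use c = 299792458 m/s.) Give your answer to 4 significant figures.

880.5 kn = 1.51094 × 10^-6 c and 4816 ft/s = 4.89644 × 10^-6 c.
1.51094 × 10^-6 + 4.89644 × 10^-6 ≈ 6.407 × 10^-6 c.

6.407 × 10^-6 c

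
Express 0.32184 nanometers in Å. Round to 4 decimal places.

1 nanometer = 10.0000 Å.
So 0.32184 × 10.0000 ≈ 3.2184 Å.

3.2184 angstroms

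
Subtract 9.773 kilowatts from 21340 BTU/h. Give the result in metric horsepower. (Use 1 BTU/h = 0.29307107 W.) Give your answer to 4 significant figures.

-4.784 PS

21340 BTU/h = 8.50326 PS and 9.773 kW = 13.2876 PS.
8.50326 − 13.2876 ≈ -4.784 PS.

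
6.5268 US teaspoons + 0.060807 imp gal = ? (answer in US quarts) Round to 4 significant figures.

6.5268 US tsp = 0.03399375 US qt and 0.060807 imp gal = 0.2921046 US qt.
0.03399375 + 0.2921046 ≈ 0.3261 US qt.

0.3261 US quarts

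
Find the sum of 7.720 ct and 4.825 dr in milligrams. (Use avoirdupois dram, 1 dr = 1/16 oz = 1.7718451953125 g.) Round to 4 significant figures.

10090 mg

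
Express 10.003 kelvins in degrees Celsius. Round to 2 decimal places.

K = °C + 273.15.
Applying the formula gives -263.15 °C.

-263.15 degrees Celsius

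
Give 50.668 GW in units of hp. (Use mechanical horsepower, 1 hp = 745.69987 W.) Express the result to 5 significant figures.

1 gigawatt = 1.34102 × 10^6 horsepower.
50.668 × 1.34102 × 10^6 ≈ 6.7947 × 10^7 hp.

6.7947 × 10^7 hp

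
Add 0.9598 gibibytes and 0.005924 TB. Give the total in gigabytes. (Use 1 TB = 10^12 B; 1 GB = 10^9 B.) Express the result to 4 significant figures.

0.9598 GiB = 1.03058 GB and 0.005924 TB = 5.92400 GB.
1.03058 + 5.92400 ≈ 6.955 GB.

6.955 GB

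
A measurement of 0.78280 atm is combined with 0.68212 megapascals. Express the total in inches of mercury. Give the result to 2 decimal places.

0.78280 atm = 23.4224 inHg and 0.68212 MPa = 201.430 inHg.
23.4224 + 201.430 ≈ 224.85 inHg.

224.85 inHg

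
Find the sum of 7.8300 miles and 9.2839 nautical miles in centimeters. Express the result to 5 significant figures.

7.8300 mi = 1.26012e+6 cm and 9.2839 nmi = 1.71938e+6 cm.
1.26012e+6 + 1.71938e+6 ≈ 2.9795e+6 cm.

2.9795e+6 cm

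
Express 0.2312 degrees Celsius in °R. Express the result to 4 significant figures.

°R = (°C + 273.15) × 9/5.
Applying the formula gives 492.1 °R.

492.1 °R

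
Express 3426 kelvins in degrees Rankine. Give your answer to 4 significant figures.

°R = K × 9/5.
Applying the formula gives 6167 °R.

6167 degrees Rankine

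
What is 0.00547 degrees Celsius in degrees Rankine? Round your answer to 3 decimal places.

°R = (°C + 273.15) × 9/5.
Applying the formula gives 491.680 °R.

491.680 °R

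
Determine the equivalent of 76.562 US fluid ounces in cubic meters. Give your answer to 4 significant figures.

1 US fluid ounce = 2.95735 × 10^-5 m³.
Then 76.562 × 2.95735 × 10^-5 ≈ 0.002264 m³.

0.002264 cubic meters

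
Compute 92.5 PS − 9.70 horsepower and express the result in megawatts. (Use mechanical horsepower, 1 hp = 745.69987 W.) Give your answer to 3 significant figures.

0.0608 megawatts

92.5 PS = 0.0680336 MW and 9.70 hp = 0.00723329 MW.
0.0680336 − 0.00723329 ≈ 0.0608 MW.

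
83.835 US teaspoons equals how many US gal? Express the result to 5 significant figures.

1 US tsp = 0.00130208 US gal.
Thus 83.835 × 0.00130208 ≈ 0.10916 US gal.

0.10916 US gal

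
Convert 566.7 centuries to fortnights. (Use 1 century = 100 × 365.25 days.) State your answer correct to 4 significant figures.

1 century = 2608.93 fortnights.
566.7 × 2608.93 ≈ 1.478 × 10^6 fortnight.

1.478 × 10^6 fortnight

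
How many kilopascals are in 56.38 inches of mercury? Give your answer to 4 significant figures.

190.9 kPa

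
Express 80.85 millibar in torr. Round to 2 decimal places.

60.64 torr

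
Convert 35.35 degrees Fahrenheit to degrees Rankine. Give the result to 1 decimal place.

°R = °F + 459.67.
Applying the formula gives 495.0 °R.

495.0 degrees Rankine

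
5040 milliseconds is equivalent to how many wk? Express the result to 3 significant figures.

8.33e-6 weeks

1 ms = 1.65344e-9 weeks.
Then 5040 × 1.65344e-9 ≈ 8.33e-6 wk.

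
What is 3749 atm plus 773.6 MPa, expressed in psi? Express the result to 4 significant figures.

167300 pounds per square inch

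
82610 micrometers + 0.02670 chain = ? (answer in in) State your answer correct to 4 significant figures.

82610 μm = 3.25236 in and 0.02670 chain = 21.1464 in.
3.25236 + 21.1464 ≈ 24.40 in.

24.40 in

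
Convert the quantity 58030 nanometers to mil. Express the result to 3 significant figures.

1 nm = 3.93701 × 10^-5 mils.
Then 58030 × 3.93701 × 10^-5 ≈ 2.28 mil.

2.28 mil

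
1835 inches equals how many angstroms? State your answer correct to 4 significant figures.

4.661e+11 angstroms

1 inch = 2.54000e+8 angstroms.
Then 1835 × 2.54000e+8 ≈ 4.661e+11 Å.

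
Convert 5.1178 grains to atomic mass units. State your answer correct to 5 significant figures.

1.9971e+23 u

1 grain = 3.90228e+22 atomic mass units.
Then 5.1178 × 3.90228e+22 ≈ 1.9971e+23 u.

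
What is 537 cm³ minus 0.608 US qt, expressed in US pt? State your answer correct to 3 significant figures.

-0.0811 US pints

537 cm³ = 1.13488 US pt and 0.608 US qt = 1.21600 US pt.
1.13488 − 1.21600 ≈ -0.0811 US pt.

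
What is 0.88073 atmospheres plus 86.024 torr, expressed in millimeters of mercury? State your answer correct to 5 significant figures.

755.38 mmHg

0.88073 atm = 669.355 mmHg and 86.024 torr = 86.0240 mmHg.
669.355 + 86.0240 ≈ 755.38 mmHg.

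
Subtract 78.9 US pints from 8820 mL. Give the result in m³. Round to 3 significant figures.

-0.0285 m³

8820 mL = 0.00882000 m³ and 78.9 US pt = 0.0373336 m³.
0.00882000 − 0.0373336 ≈ -0.0285 m³.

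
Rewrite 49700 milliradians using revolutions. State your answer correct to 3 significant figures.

7.91 rev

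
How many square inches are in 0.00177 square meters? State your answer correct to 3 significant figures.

1 m² = 1550.00 in².
Then 0.00177 × 1550.00 ≈ 2.74 in².

2.74 square inches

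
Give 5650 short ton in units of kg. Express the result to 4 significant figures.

5.126 × 10^6 kilograms

1 short ton = 907.185 kilograms.
5650 × 907.185 ≈ 5.126 × 10^6 kg.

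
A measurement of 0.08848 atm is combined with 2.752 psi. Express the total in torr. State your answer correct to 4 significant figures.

209.6 torr

0.08848 atm = 67.2448 torr and 2.752 psi = 142.319 torr.
67.2448 + 142.319 ≈ 209.6 torr.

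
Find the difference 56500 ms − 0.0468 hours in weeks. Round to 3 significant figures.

-0.000185 weeks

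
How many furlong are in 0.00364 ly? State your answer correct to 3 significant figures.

1.71 × 10^11 furlongs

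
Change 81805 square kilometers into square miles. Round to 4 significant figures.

1 km² = 0.386102 square miles.
Thus 81805 × 0.386102 ≈ 31590 mi².

31590 mi²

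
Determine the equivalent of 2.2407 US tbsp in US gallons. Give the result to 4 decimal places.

0.0088 US gal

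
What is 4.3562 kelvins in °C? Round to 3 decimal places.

-268.794 °C

K = °C + 273.15.
Applying the formula gives -268.794 °C.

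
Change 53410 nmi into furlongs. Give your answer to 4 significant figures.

1 nmi = 9.20624 furlong.
So 53410 × 9.20624 ≈ 491700 furlong.

491700 furlong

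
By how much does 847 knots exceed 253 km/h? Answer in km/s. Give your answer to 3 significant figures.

0.365 km/s

847 kn = 0.435734 km/s and 253 km/h = 0.0702778 km/s.
0.435734 − 0.0702778 ≈ 0.365 km/s.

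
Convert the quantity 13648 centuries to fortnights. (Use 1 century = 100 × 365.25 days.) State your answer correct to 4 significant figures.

3.561 × 10^7 fortnight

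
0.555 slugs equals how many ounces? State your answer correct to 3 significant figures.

286 oz

1 slug = 514.785 oz.
Thus 0.555 × 514.785 ≈ 286 oz.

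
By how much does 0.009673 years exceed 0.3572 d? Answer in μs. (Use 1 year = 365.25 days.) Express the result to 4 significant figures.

2.744 × 10^11 μs

0.009673 yr = 3.05257 × 10^11 μs and 0.3572 d = 3.08621 × 10^10 μs.
3.05257 × 10^11 − 3.08621 × 10^10 ≈ 2.744 × 10^11 μs.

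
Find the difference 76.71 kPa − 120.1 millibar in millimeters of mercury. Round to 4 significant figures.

76.71 kPa = 575.372 mmHg and 120.1 mbar = 90.0824 mmHg.
575.372 − 90.0824 ≈ 485.3 mmHg.

485.3 millimeters of mercury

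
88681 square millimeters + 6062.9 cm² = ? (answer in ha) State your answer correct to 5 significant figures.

6.9497e-5 ha

88681 mm² = 8.86810e-6 ha and 6062.9 cm² = 6.06290e-5 ha.
8.86810e-6 + 6.06290e-5 ≈ 6.9497e-5 ha.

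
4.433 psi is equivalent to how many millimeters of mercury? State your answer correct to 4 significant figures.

229.3 mmHg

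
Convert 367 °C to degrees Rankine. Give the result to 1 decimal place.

1152.3 °R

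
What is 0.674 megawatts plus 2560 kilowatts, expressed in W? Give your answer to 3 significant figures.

3.23e+6 W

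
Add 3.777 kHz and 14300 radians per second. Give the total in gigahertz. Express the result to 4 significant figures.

3.777 kHz = 3.77700e-6 GHz and 14300 rad/s = 2.27592e-6 GHz.
3.77700e-6 + 2.27592e-6 ≈ 6.053e-6 GHz.

6.053e-6 gigahertz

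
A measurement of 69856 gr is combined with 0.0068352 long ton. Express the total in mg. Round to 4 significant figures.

69856 gr = 4.52659e+6 mg and 0.0068352 long ton = 6.94488e+6 mg.
4.52659e+6 + 6.94488e+6 ≈ 1.147e+7 mg.

1.147e+7 milligrams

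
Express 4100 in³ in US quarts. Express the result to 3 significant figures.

1 cubic inch = 0.0173160 US quarts.
Thus 4100 × 0.0173160 ≈ 71.0 US qt.

71.0 US qt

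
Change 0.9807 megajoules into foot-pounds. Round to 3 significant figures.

723000 ft·lbf

1 megajoule = 737562 foot-pounds.
0.9807 × 737562 ≈ 723000 ft·lbf.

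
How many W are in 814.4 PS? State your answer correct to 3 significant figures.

1 metric horsepower = 735.499 watts.
So 814.4 × 735.499 ≈ 599000 W.

599000 W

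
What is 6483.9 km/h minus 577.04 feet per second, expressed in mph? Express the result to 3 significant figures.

3640 mph

6483.9 km/h = 4028.91 mph and 577.04 ft/s = 393.436 mph.
4028.91 − 393.436 ≈ 3640 mph.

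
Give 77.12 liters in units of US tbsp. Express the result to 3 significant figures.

5220 US tablespoons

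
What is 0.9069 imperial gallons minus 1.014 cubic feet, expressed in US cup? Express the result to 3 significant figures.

-104 US cups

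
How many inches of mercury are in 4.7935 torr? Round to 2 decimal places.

0.19 inHg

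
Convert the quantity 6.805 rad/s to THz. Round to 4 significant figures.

1.083e-12 THz

1 rad/s = 1.59155e-13 THz.
So 6.805 × 1.59155e-13 ≈ 1.083e-12 THz.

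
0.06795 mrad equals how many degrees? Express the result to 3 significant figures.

0.00389 °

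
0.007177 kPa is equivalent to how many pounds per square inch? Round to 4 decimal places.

0.0010 psi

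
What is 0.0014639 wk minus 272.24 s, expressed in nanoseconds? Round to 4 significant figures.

0.0014639 wk = 8.85367e+11 ns and 272.24 s = 2.72240e+11 ns.
8.85367e+11 − 2.72240e+11 ≈ 6.131e+11 ns.

6.131e+11 ns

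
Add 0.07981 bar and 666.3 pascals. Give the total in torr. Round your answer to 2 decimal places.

64.86 torr

0.07981 bar = 59.8624 torr and 666.3 Pa = 4.99766 torr.
59.8624 + 4.99766 ≈ 64.86 torr.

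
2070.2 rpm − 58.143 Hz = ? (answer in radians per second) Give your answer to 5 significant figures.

2070.2 rpm = 216.791 rad/s and 58.143 Hz = 365.323 rad/s.
216.791 − 365.323 ≈ -148.53 rad/s.

-148.53 rad/s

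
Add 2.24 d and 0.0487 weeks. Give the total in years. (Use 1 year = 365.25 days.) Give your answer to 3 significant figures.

0.00707 years

2.24 d = 0.00613279 yr and 0.0487 wk = 0.000933333 yr.
0.00613279 + 0.000933333 ≈ 0.00707 yr.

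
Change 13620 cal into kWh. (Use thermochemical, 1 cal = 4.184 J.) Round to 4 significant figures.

0.01583 kWh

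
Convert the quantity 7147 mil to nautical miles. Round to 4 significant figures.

1 mil = 1.37149 × 10^-8 nmi.
Thus 7147 × 1.37149 × 10^-8 ≈ 9.802 × 10^-5 nmi.

9.802 × 10^-5 nautical miles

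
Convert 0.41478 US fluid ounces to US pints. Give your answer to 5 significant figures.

1 US fl oz = 0.0625000 US pt.
0.41478 × 0.0625000 ≈ 0.025924 US pt.

0.025924 US pt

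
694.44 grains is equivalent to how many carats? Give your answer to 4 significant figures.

1 grain = 0.323995 ct.
So 694.44 × 0.323995 ≈ 225.0 ct.

225.0 ct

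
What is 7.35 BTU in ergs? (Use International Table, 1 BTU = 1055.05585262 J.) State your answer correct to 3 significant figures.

7.75 × 10^10 erg

1 BTU = 1.05506 × 10^10 erg.
7.35 × 1.05506 × 10^10 ≈ 7.75 × 10^10 erg.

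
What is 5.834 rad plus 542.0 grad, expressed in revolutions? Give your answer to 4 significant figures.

2.284 revolutions

5.834 rad = 0.928510 rev and 542.0 grad = 1.35500 rev.
0.928510 + 1.35500 ≈ 2.284 rev.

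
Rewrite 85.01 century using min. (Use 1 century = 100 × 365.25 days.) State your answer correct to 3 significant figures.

4.47 × 10^9 min

1 century = 5.25960 × 10^7 minutes.
85.01 × 5.25960 × 10^7 ≈ 4.47 × 10^9 min.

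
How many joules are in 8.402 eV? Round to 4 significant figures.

1.346 × 10^-18 J

1 eV = 1.60218 × 10^-19 J.
Thus 8.402 × 1.60218 × 10^-19 ≈ 1.346 × 10^-18 J.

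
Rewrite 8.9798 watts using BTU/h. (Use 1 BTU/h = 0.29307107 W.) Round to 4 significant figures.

30.64 BTU/h

1 watt = 3.41214 BTU/h.
Thus 8.9798 × 3.41214 ≈ 30.64 BTU/h.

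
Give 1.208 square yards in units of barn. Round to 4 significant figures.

1.010e+28 barn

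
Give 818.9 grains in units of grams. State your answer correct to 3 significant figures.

1 gr = 0.0647989 g.
Then 818.9 × 0.0647989 ≈ 53.1 g.

53.1 g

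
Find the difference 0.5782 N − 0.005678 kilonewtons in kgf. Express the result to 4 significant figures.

-0.5200 kgf

0.5782 N = 0.0589600 kgf and 0.005678 kN = 0.578995 kgf.
0.0589600 − 0.578995 ≈ -0.5200 kgf.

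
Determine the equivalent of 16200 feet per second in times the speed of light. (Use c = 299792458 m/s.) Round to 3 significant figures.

1.65e-5 times the speed of light

1 ft/s = 1.01670e-9 c.
Thus 16200 × 1.01670e-9 ≈ 1.65e-5 c.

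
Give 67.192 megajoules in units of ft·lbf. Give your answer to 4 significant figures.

4.956 × 10^7 foot-pounds

1 megajoule = 737562 foot-pounds.
So 67.192 × 737562 ≈ 4.956 × 10^7 ft·lbf.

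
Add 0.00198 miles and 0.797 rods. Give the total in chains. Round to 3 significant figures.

0.358 chains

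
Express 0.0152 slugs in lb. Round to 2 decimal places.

1 slug = 32.1740 lb.
Thus 0.0152 × 32.1740 ≈ 0.49 lb.

0.49 pounds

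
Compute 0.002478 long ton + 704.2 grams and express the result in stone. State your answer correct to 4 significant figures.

0.002478 long ton = 0.396480 st and 704.2 g = 0.110893 st.
0.396480 + 0.110893 ≈ 0.5074 st.

0.5074 st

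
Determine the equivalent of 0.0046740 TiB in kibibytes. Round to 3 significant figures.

5.02e+6 KiB

1 tebibyte = 1.07374e+9 KiB.
0.0046740 × 1.07374e+9 ≈ 5.02e+6 KiB.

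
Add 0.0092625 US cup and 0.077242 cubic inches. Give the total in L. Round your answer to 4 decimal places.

0.0035 liters

0.0092625 US cup = 0.00219140 L and 0.077242 in³ = 0.00126577 L.
0.00219140 + 0.00126577 ≈ 0.0035 L.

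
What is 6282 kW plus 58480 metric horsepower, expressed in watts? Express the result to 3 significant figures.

4.93e+7 W

6282 kW = 6.28200e+6 W and 58480 PS = 4.30120e+7 W.
6.28200e+6 + 4.30120e+7 ≈ 4.93e+7 W.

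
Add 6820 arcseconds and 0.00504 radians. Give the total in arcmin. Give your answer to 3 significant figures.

6820 arcsec = 113.667 arcmin and 0.00504 rad = 17.3262 arcmin.
113.667 + 17.3262 ≈ 131 arcmin.

131 arcmin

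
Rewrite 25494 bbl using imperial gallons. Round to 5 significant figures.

891580 imperial gallons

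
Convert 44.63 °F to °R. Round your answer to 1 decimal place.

°R = °F + 459.67.
Applying the formula gives 504.3 °R.

504.3 °R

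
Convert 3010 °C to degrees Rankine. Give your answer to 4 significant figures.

5910 °R

°R = (°C + 273.15) × 9/5.
Applying the formula gives 5910 °R.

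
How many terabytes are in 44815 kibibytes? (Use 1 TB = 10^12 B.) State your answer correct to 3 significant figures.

4.59 × 10^-5 TB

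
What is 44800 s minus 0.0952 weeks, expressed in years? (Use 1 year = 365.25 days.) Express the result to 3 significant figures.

-0.000405 yr

44800 s = 0.00141963 yr and 0.0952 wk = 0.00182450 yr.
0.00141963 − 0.00182450 ≈ -0.000405 yr.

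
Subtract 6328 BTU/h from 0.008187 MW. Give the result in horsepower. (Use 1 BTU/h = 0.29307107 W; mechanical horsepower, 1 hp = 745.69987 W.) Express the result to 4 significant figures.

8.492 hp

0.008187 MW = 10.9789 hp and 6328 BTU/h = 2.48700 hp.
10.9789 − 2.48700 ≈ 8.492 hp.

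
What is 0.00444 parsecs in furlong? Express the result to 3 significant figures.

6.81e+11 furlong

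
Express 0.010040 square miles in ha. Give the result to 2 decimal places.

1 square mile = 258.999 ha.
Then 0.010040 × 258.999 ≈ 2.60 ha.

2.60 hectares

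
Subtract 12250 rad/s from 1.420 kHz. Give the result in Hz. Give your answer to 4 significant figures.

-529.6 Hz

1.420 kHz = 1420.000 Hz and 12250 rad/s = 1949.648 Hz.
1420.000 − 1949.648 ≈ -529.6 Hz.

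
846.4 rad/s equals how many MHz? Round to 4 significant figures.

1 rad/s = 1.59155 × 10^-7 MHz.
Thus 846.4 × 1.59155 × 10^-7 ≈ 0.0001347 MHz.

0.0001347 MHz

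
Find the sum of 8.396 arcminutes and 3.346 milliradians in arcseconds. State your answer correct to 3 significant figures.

1190 arcseconds

8.396 arcmin = 503.760 arcsec and 3.346 mrad = 690.162 arcsec.
503.760 + 690.162 ≈ 1190 arcsec.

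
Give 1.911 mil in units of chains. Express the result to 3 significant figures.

2.41 × 10^-6 chain

1 mil = 1.26263 × 10^-6 chain.
Then 1.911 × 1.26263 × 10^-6 ≈ 2.41 × 10^-6 chain.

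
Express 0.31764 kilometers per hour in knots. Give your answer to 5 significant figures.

1 kilometer per hour = 0.539957 kn.
Then 0.31764 × 0.539957 ≈ 0.17151 kn.

0.17151 knots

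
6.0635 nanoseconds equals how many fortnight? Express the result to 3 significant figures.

5.01e-15 fortnight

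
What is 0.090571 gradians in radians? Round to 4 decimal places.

1 gradian = 0.0157080 rad.
0.090571 × 0.0157080 ≈ 0.0014 rad.

0.0014 radians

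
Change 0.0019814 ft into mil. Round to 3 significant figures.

23.8 mil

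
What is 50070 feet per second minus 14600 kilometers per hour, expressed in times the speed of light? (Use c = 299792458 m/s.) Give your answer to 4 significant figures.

3.738e-5 times the speed of light

50070 ft/s = 5.09063e-5 c and 14600 km/h = 1.35279e-5 c.
5.09063e-5 − 1.35279e-5 ≈ 3.738e-5 c.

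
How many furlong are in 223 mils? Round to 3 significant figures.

1 mil = 1.26263e-7 furlong.
Thus 223 × 1.26263e-7 ≈ 2.82e-5 furlong.

2.82e-5 furlong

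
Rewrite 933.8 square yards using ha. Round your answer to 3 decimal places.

1 yd² = 8.36127e-5 ha.
Then 933.8 × 8.36127e-5 ≈ 0.078 ha.

0.078 ha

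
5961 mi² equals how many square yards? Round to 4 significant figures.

1.846 × 10^10 yd²

1 mi² = 3.09760 × 10^6 yd².
Then 5961 × 3.09760 × 10^6 ≈ 1.846 × 10^10 yd².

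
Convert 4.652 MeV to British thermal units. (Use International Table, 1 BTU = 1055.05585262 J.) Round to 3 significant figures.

7.06e-16 British thermal units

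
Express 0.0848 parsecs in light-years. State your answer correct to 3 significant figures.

0.277 ly

1 pc = 3.26156 light-years.
0.0848 × 3.26156 ≈ 0.277 ly.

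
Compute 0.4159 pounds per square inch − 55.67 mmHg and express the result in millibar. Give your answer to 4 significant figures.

0.4159 psi = 28.6753 mbar and 55.67 mmHg = 74.2206 mbar.
28.6753 − 74.2206 ≈ -45.55 mbar.

-45.55 millibar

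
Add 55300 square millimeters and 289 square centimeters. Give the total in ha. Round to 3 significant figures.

55300 mm² = 5.53000 × 10^-6 ha and 289 cm² = 2.89000 × 10^-6 ha.
5.53000 × 10^-6 + 2.89000 × 10^-6 ≈ 8.42 × 10^-6 ha.

8.42 × 10^-6 hectares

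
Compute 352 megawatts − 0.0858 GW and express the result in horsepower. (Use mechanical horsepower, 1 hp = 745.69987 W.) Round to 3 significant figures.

352 MW = 472040 hp and 0.0858 GW = 115060 hp.
472040 − 115060 ≈ 357000 hp.

357000 horsepower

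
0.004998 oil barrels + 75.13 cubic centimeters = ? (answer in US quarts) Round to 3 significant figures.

0.004998 bbl = 0.839664 US qt and 75.13 cm³ = 0.0793890 US qt.
0.839664 + 0.0793890 ≈ 0.919 US qt.

0.919 US qt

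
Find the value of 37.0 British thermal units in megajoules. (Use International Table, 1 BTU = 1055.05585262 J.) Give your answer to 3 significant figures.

1 BTU = 0.00105506 MJ.
Then 37.0 × 0.00105506 ≈ 0.0390 MJ.

0.0390 MJ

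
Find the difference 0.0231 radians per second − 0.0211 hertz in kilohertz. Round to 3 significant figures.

0.0231 rad/s = 3.67648e-6 kHz and 0.0211 Hz = 2.11000e-5 kHz.
3.67648e-6 − 2.11000e-5 ≈ -1.74e-5 kHz.

-1.74e-5 kHz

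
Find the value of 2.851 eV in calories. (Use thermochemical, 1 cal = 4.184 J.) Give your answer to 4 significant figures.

1 eV = 3.82929 × 10^-20 cal.
2.851 × 3.82929 × 10^-20 ≈ 1.092 × 10^-19 cal.

1.092 × 10^-19 cal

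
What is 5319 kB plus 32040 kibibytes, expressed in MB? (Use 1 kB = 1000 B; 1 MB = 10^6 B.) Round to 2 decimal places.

38.13 megabytes

5319 kB = 5.31900 MB and 32040 KiB = 32.8090 MB.
5.31900 + 32.8090 ≈ 38.13 MB.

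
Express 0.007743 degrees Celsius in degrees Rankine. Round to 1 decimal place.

°R = (°C + 273.15) × 9/5.
Applying the formula gives 491.7 °R.

491.7 °R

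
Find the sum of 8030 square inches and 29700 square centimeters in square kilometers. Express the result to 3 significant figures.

8030 in² = 5.18063 × 10^-6 km² and 29700 cm² = 2.97000 × 10^-6 km².
5.18063 × 10^-6 + 2.97000 × 10^-6 ≈ 8.15 × 10^-6 km².

8.15 × 10^-6 km²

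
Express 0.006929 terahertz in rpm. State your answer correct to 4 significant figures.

1 THz = 6.00000 × 10^13 rpm.
Then 0.006929 × 6.00000 × 10^13 ≈ 4.157 × 10^11 rpm.

4.157 × 10^11 rpm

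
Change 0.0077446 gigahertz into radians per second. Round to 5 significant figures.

4.8661e+7 rad/s

1 gigahertz = 6.28319e+9 rad/s.
So 0.0077446 × 6.28319e+9 ≈ 4.8661e+7 rad/s.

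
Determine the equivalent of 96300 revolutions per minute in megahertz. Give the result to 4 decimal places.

0.0016 MHz

1 rpm = 1.66667 × 10^-8 megahertz.
So 96300 × 1.66667 × 10^-8 ≈ 0.0016 MHz.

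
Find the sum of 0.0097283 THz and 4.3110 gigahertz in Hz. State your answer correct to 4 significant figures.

1.404 × 10^10 Hz

0.0097283 THz = 9.72830 × 10^9 Hz and 4.3110 GHz = 4.31100 × 10^9 Hz.
9.72830 × 10^9 + 4.31100 × 10^9 ≈ 1.404 × 10^10 Hz.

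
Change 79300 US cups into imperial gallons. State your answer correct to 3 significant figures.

1 US cup = 0.0520421 imp gal.
So 79300 × 0.0520421 ≈ 4130 imp gal.

4130 imp gal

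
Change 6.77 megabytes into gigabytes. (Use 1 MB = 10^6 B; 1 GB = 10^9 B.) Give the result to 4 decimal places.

0.0068 GB

1 megabyte = 0.00100000 gigabytes.
Thus 6.77 × 0.00100000 ≈ 0.0068 GB.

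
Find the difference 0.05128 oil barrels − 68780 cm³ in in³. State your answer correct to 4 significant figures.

0.05128 bbl = 497.519 in³ and 68780 cm³ = 4197.21 in³.
497.519 − 4197.21 ≈ -3700 in³.

-3700 in³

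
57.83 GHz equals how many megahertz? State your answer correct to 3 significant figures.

57800 MHz

1 GHz = 1000.00 megahertz.
Thus 57.83 × 1000.00 ≈ 57800 MHz.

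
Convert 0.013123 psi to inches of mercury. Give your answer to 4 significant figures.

0.02672 inches of mercury

1 psi = 2.03602 inHg.
Then 0.013123 × 2.03602 ≈ 0.02672 inHg.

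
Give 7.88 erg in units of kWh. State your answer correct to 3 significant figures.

2.19e-13 kWh

1 erg = 2.77778e-14 kWh.
So 7.88 × 2.77778e-14 ≈ 2.19e-13 kWh.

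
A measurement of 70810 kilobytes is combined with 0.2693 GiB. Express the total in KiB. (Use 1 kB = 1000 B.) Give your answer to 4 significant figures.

70810 kB = 69150.4 KiB and 0.2693 GiB = 282382 KiB.
69150.4 + 282382 ≈ 351500 KiB.

351500 kibibytes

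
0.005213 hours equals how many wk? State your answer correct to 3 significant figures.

1 hour = 0.00595238 wk.
0.005213 × 0.00595238 ≈ 3.10e-5 wk.

3.10e-5 wk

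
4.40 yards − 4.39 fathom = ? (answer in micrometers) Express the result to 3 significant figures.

-4.01 × 10^6 μm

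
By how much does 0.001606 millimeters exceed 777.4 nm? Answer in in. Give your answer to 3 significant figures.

0.001606 mm = 6.32283e-5 in and 777.4 nm = 3.06063e-5 in.
6.32283e-5 − 3.06063e-5 ≈ 3.26e-5 in.

3.26e-5 in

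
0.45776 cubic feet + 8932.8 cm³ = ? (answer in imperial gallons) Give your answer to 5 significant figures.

0.45776 ft³ = 2.851312 imp gal and 8932.8 cm³ = 1.964941 imp gal.
2.851312 + 1.964941 ≈ 4.8163 imp gal.

4.8163 imp gal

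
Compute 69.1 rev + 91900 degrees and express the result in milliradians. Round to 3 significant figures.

69.1 rev = 434168 mrad and 91900 ° = 1.60396 × 10^6 mrad.
434168 + 1.60396 × 10^6 ≈ 2.04 × 10^6 mrad.

2.04 × 10^6 milliradians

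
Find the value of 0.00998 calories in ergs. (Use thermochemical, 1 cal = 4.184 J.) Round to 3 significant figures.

1 cal = 4.18400 × 10^7 erg.
0.00998 × 4.18400 × 10^7 ≈ 418000 erg.

418000 erg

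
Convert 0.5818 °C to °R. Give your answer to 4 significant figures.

492.7 degrees Rankine

°R = (°C + 273.15) × 9/5.
Applying the formula gives 492.7 °R.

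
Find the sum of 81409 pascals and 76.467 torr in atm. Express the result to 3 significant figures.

81409 Pa = 0.803444 atm and 76.467 torr = 0.100614 atm.
0.803444 + 0.100614 ≈ 0.904 atm.

0.904 atm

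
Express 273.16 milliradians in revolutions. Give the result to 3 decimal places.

0.043 rev

1 milliradian = 0.000159155 rev.
Then 273.16 × 0.000159155 ≈ 0.043 rev.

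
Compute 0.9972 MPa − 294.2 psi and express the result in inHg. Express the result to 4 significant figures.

0.9972 MPa = 294.473 inHg and 294.2 psi = 598.997 inHg.
294.473 − 598.997 ≈ -304.5 inHg.

-304.5 inHg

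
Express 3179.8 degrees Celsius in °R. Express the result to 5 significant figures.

6215.3 degrees Rankine

°R = (°C + 273.15) × 9/5.
Applying the formula gives 6215.3 °R.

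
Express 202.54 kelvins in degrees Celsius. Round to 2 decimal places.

K = °C + 273.15.
Applying the formula gives -70.61 °C.

-70.61 °C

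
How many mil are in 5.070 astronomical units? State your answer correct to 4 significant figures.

2.986e+16 mil

1 au = 5.88968e+15 mils.
Then 5.070 × 5.88968e+15 ≈ 2.986e+16 mil.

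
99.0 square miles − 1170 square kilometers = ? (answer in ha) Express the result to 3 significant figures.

-91400 ha

99.0 mi² = 25640.9 ha and 1170 km² = 117000 ha.
25640.9 − 117000 ≈ -91400 ha.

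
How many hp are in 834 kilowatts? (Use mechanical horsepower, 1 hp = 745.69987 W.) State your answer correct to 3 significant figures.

1 kW = 1.34102 hp.
834 × 1.34102 ≈ 1120 hp.

1120 horsepower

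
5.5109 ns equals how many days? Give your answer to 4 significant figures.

6.378e-14 days

1 nanosecond = 1.15741e-14 days.
5.5109 × 1.15741e-14 ≈ 6.378e-14 d.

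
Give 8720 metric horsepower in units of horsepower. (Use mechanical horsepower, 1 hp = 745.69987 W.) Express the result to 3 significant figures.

8600 horsepower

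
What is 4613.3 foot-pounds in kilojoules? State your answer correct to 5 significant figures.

6.2548 kilojoules

1 ft·lbf = 0.00135582 kJ.
So 4613.3 × 0.00135582 ≈ 6.2548 kJ.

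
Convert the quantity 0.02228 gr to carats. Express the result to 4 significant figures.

1 gr = 0.323995 ct.
0.02228 × 0.323995 ≈ 0.007219 ct.

0.007219 carats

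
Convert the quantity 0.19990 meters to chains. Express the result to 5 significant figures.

0.0099370 chains

1 m = 0.0497097 chains.
0.19990 × 0.0497097 ≈ 0.0099370 chain.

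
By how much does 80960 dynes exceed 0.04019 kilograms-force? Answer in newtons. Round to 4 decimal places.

80960 dyn = 0.809600 N and 0.04019 kgf = 0.394129 N.
0.809600 − 0.394129 ≈ 0.4155 N.

0.4155 N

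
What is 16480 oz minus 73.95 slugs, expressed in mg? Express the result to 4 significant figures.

16480 oz = 4.67200 × 10^8 mg and 73.95 slug = 1.07922 × 10^9 mg.
4.67200 × 10^8 − 1.07922 × 10^9 ≈ -6.120 × 10^8 mg.

-6.120 × 10^8 mg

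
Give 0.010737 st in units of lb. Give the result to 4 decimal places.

0.1503 lb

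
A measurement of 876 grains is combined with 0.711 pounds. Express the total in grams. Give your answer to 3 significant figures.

379 grams

876 gr = 56.7638 g and 0.711 lb = 322.504 g.
56.7638 + 322.504 ≈ 379 g.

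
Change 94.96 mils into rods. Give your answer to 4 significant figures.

1 mil = 5.05051e-6 rod.
Thus 94.96 × 5.05051e-6 ≈ 0.0004796 rod.

0.0004796 rod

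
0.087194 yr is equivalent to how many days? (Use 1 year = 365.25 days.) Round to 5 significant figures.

1 yr = 365.250 days.
Then 0.087194 × 365.250 ≈ 31.848 d.

31.848 days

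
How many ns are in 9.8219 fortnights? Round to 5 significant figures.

1.1881 × 10^16 ns

1 fortnight = 1.20960 × 10^15 ns.
So 9.8219 × 1.20960 × 10^15 ≈ 1.1881 × 10^16 ns.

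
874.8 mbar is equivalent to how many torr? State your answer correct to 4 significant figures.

1 mbar = 0.750062 torr.
874.8 × 0.750062 ≈ 656.2 torr.

656.2 torr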